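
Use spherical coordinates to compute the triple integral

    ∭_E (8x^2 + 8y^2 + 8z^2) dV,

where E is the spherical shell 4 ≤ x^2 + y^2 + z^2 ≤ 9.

In spherical coordinates, x = ρ sin(φ) cos(θ), y = ρ sin(φ) sin(θ), z = ρ cos(φ), and dV = ρ^2 sin(φ) dρ dφ dθ.

The integrand becomes 8ρ^2, so

    ∭_E (8x^2 + 8y^2 + 8z^2) dV = ∫_{0}^{2π} ∫_{0}^{π} ∫_{2}^{3} (8ρ^2) · ρ^2 sin(φ) dρ dφ dθ.

Inner (ρ): 1688sin(φ)/5.
Middle (φ): 3376/5.
Outer (θ): 6752π/5.

Therefore the triple integral equals 6752π/5.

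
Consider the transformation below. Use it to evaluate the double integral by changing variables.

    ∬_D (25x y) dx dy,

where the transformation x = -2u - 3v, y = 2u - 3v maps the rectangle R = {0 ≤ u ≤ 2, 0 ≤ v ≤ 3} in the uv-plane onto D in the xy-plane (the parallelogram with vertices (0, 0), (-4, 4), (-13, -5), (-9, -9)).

Compute the Jacobian determinant of (x, y) with respect to (u, v):

    ∂(x,y)/∂(u,v) = | -2  -3 | = (-2)(-3) - (-3)(2) = 12.
                   | 2  -3 |

Its absolute value is |J| = 12 (the area scaling factor).

Substituting x = -2u - 3v, y = 2u - 3v into the integrand,

    25x y → -100u^2 + 225v^2,

so the integral becomes

    ∬_R (-100u^2 + 225v^2) · |J| du dv = ∫_0^2 ∫_0^3 (-1200u^2 + 2700v^2) dv du.

Inner (v): 24300 - 3600u^2.
Outer (u): 39000.

Therefore ∬_D (25x y) dx dy = 39000.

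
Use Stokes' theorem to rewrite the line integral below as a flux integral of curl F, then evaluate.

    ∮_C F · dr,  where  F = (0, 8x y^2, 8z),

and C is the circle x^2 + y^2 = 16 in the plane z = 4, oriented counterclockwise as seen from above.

Let S be the flat disk x^2 + y^2 ≤ 16 in the plane z = 4, with upward unit normal n̂ = ẑ. By Stokes' theorem,

    ∮_C F · dr = ∬_S (∇ × F) · n̂ dS = ∬_D (curl F)_z dA,

where D is the disk x^2 + y^2 ≤ 16.

Compute the curl of F = (0, 8x y^2, 8z):
    (∇ × F)_x = ∂F_z/∂y - ∂F_y/∂z = 0,
    (∇ × F)_y = ∂F_x/∂z - ∂F_z/∂x = 0,
    (∇ × F)_z = ∂F_y/∂x - ∂F_x/∂y = 8y^2.

On z = 4, (curl F)_z = 8y^2.

Convert to polar (x = r cos θ, y = r sin θ, dA = r dr dθ); the integrand becomes 8r^2sin(θ)^2, so

    ∬_D (curl F)_z dA = ∫_0^{2π} ∫_0^{4} (8r^2sin(θ)^2) · r dr dθ.

Inner (r from 0 to 4): 512sin(θ)^2.
Outer (θ from 0 to 2π): 512π.

Therefore ∮_C F · dr = 512π.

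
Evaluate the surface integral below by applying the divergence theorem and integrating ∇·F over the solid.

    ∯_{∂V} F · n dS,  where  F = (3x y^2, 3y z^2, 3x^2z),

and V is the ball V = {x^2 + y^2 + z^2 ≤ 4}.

By the divergence theorem,

    ∯_{∂V} F · n dS = ∭_V (∇ · F) dV.

Compute the divergence:
    ∇ · F = ∂F_x/∂x + ∂F_y/∂y + ∂F_z/∂z = 3y^2 + 3z^2 + 3x^2 = 3x^2 + 3y^2 + 3z^2.

In spherical coordinates, x = ρ sin(φ) cos(θ), y = ρ sin(φ) sin(θ), z = ρ cos(φ), dV = ρ^2 sin(φ) dρ dφ dθ, with 0 ≤ ρ ≤ 2, 0 ≤ φ ≤ π, 0 ≤ θ ≤ 2π.

The integrand, after substitution and multiplying by the volume element, becomes (3ρ^2) · ρ^2 sin(φ), so

    ∭_V (∇·F) dV = ∫_0^{2π} ∫_0^{π} ∫_0^{2} (3ρ^2) · ρ^2 sin(φ) dρ dφ dθ.

Inner (ρ from 0 to 2): 96sin(φ)/5.
Middle (φ from 0 to π): 192/5.
Outer (θ from 0 to 2π): 384π/5.

Therefore ∯_{∂V} F · n dS = 384π/5.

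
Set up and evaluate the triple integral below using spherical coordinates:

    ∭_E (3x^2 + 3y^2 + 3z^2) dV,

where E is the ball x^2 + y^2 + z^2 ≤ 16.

In spherical coordinates, x = ρ sin(φ) cos(θ), y = ρ sin(φ) sin(θ), z = ρ cos(φ), and dV = ρ^2 sin(φ) dρ dφ dθ.

The integrand becomes 3ρ^2, so

    ∭_E (3x^2 + 3y^2 + 3z^2) dV = ∫_{0}^{2π} ∫_{0}^{π} ∫_{0}^{4} (3ρ^2) · ρ^2 sin(φ) dρ dφ dθ.

Inner (ρ): 3072sin(φ)/5.
Middle (φ): 6144/5.
Outer (θ): 12288π/5.

Therefore the triple integral equals 12288π/5.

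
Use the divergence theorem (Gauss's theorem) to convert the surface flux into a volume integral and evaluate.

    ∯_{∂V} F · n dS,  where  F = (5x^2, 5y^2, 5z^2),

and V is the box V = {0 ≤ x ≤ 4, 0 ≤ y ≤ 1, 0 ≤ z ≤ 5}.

By the divergence theorem,

    ∯_{∂V} F · n dS = ∭_V (∇ · F) dV.

Compute the divergence:
    ∇ · F = ∂F_x/∂x + ∂F_y/∂y + ∂F_z/∂z = 10x + 10y + 10z.

V is a rectangular box, so dV = dx dy dz with 0 ≤ x ≤ 4, 0 ≤ y ≤ 1, 0 ≤ z ≤ 5.

Integrate (10x + 10y + 10z) over V as an iterated integral:

    ∭_V (∇·F) dV = ∫_0^{4} ∫_0^{1} ∫_0^{5} (10x + 10y + 10z) dz dy dx.

Inner (z from 0 to 5): 50x + 50y + 125.
Middle (y from 0 to 1): 50x + 150.
Outer (x from 0 to 4): 1000.

Therefore ∯_{∂V} F · n dS = 1000.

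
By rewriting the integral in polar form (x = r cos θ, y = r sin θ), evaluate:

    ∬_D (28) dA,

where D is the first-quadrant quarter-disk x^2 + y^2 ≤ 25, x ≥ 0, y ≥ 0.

The region D is 0 ≤ r ≤ 5, 0 ≤ θ ≤ π/2 in polar coordinates, where x = r cos(θ), y = r sin(θ), and dA = r dr dθ.

Under the substitution, the integrand becomes 28, so

    ∬_D (28) dA = ∫_{0}^{π/2} ∫_{0}^{5} (28) · r dr dθ.

Inner integral (in r): ∫_{0}^{5} (28) · r dr = 350.

Outer integral (in θ): ∫_{0}^{π/2} (350) dθ = 175π.

Therefore ∬_D (28) dA = 175π.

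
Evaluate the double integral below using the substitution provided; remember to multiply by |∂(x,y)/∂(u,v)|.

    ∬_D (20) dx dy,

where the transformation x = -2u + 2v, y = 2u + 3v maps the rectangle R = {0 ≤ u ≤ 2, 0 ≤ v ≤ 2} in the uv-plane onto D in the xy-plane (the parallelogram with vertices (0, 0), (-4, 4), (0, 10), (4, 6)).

Compute the Jacobian determinant of (x, y) with respect to (u, v):

    ∂(x,y)/∂(u,v) = | -2  2 | = (-2)(3) - (2)(2) = -10.
                   | 2  3 |

Its absolute value is |J| = 10 (the area scaling factor).

Substituting x = -2u + 2v, y = 2u + 3v into the integrand,

    20 → 20,

so the integral becomes

    ∬_R (20) · |J| du dv = ∫_0^2 ∫_0^2 (200) dv du.

Inner (v): 400.
Outer (u): 800.

Therefore ∬_D (20) dx dy = 800.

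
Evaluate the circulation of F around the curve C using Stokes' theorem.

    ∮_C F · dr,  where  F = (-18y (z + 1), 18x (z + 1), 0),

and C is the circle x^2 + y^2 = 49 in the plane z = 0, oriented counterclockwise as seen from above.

Let S be the flat disk x^2 + y^2 ≤ 49 in the plane z = 0, with upward unit normal n̂ = ẑ. By Stokes' theorem,

    ∮_C F · dr = ∬_S (∇ × F) · n̂ dS = ∬_D (curl F)_z dA,

where D is the disk x^2 + y^2 ≤ 49.

Compute the curl of F = (-18y (z + 1), 18x (z + 1), 0):
    (∇ × F)_x = ∂F_z/∂y - ∂F_y/∂z = -18x,
    (∇ × F)_y = ∂F_x/∂z - ∂F_z/∂x = -18y,
    (∇ × F)_z = ∂F_y/∂x - ∂F_x/∂y = 36z + 36.

On z = 0, (curl F)_z = 36.

Convert to polar (x = r cos θ, y = r sin θ, dA = r dr dθ); the integrand becomes 36, so

    ∬_D (curl F)_z dA = ∫_0^{2π} ∫_0^{7} (36) · r dr dθ.

Inner (r from 0 to 7): 882.
Outer (θ from 0 to 2π): 1764π.

Therefore ∮_C F · dr = 1764π.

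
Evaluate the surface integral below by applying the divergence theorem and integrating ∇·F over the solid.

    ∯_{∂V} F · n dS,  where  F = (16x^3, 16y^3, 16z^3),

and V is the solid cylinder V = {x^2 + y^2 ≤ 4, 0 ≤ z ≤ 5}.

By the divergence theorem,

    ∯_{∂V} F · n dS = ∭_V (∇ · F) dV.

Compute the divergence:
    ∇ · F = ∂F_x/∂x + ∂F_y/∂y + ∂F_z/∂z = 48x^2 + 48y^2 + 48z^2.

In cylindrical coordinates, x = r cos(θ), y = r sin(θ), z = z, dV = r dr dθ dz, with 0 ≤ r ≤ 2, 0 ≤ θ ≤ 2π, 0 ≤ z ≤ 5.

The integrand, after substitution and multiplying by the volume element, becomes (48r^2 + 48z^2) · r, so

    ∭_V (∇·F) dV = ∫_0^{2π} ∫_0^{2} ∫_0^{5} (48r^2 + 48z^2) · r dz dr dθ.

Inner (z from 0 to 5): 240r^3 + 2000r.
Middle (r from 0 to 2): 4960.
Outer (θ from 0 to 2π): 9920π.

Therefore ∯_{∂V} F · n dS = 9920π.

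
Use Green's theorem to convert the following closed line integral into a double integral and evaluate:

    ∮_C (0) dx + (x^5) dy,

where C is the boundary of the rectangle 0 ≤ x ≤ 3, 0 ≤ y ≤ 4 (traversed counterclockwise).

Green's theorem converts the closed line integral into a double integral over the enclosed region D:

    ∮_C P dx + Q dy = ∬_D (∂Q/∂x - ∂P/∂y) dA.

Here P = 0, Q = x^5, so

    ∂Q/∂x = 5x^4,    ∂P/∂y = 0,
    ∂Q/∂x - ∂P/∂y = 5x^4.

D is the region 0 ≤ x ≤ 3, 0 ≤ y ≤ 4. Evaluating the double integral:

    ∬_D (5x^4) dA = ∫_0^{3} ∫_0^{4} (5x^4) dy dx.

Inner (y from 0 to 4): 20x^4.
Outer (x from 0 to 3): 972.

Therefore ∮_C P dx + Q dy = 972.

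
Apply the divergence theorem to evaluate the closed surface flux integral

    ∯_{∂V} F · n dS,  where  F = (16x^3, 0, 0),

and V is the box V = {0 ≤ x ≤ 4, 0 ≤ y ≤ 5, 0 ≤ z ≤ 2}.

By the divergence theorem,

    ∯_{∂V} F · n dS = ∭_V (∇ · F) dV.

Compute the divergence:
    ∇ · F = ∂F_x/∂x + ∂F_y/∂y + ∂F_z/∂z = 48x^2 + 0 + 0 = 48x^2.

V is a rectangular box, so dV = dx dy dz with 0 ≤ x ≤ 4, 0 ≤ y ≤ 5, 0 ≤ z ≤ 2.

Integrate (48x^2) over V as an iterated integral:

    ∭_V (∇·F) dV = ∫_0^{4} ∫_0^{5} ∫_0^{2} (48x^2) dz dy dx.

Inner (z from 0 to 2): 96x^2.
Middle (y from 0 to 5): 480x^2.
Outer (x from 0 to 4): 10240.

Therefore ∯_{∂V} F · n dS = 10240.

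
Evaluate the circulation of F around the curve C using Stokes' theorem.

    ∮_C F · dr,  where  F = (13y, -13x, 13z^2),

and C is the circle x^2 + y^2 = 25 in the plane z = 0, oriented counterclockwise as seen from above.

Let S be the flat disk x^2 + y^2 ≤ 25 in the plane z = 0, with upward unit normal n̂ = ẑ. By Stokes' theorem,

    ∮_C F · dr = ∬_S (∇ × F) · n̂ dS = ∬_D (curl F)_z dA,

where D is the disk x^2 + y^2 ≤ 25.

Compute the curl of F = (13y, -13x, 13z^2):
    (∇ × F)_x = ∂F_z/∂y - ∂F_y/∂z = 0,
    (∇ × F)_y = ∂F_x/∂z - ∂F_z/∂x = 0,
    (∇ × F)_z = ∂F_y/∂x - ∂F_x/∂y = -26.

On z = 0, (curl F)_z = -26.

Convert to polar (x = r cos θ, y = r sin θ, dA = r dr dθ); the integrand becomes -26, so

    ∬_D (curl F)_z dA = ∫_0^{2π} ∫_0^{5} (-26) · r dr dθ.

Inner (r from 0 to 5): -325.
Outer (θ from 0 to 2π): -650π.

Therefore ∮_C F · dr = -650π.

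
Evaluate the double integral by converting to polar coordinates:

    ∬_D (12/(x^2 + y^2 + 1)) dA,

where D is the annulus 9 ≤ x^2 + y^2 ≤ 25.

The region D is 3 ≤ r ≤ 5, 0 ≤ θ ≤ 2π in polar coordinates, where x = r cos(θ), y = r sin(θ), and dA = r dr dθ.

Under the substitution, the integrand becomes 12/(r^2 + 1), so

    ∬_D (12/(x^2 + y^2 + 1)) dA = ∫_{0}^{2π} ∫_{3}^{5} (12/(r^2 + 1)) · r dr dθ.

Inner integral (in r): ∫_{3}^{5} (12/(r^2 + 1)) · r dr = log(4826809/15625).

Outer integral (in θ): ∫_{0}^{2π} (log(4826809/15625)) dθ = log((4826809/15625)^(2π)).

Therefore ∬_D (12/(x^2 + y^2 + 1)) dA = log((4826809/15625)^(2π)).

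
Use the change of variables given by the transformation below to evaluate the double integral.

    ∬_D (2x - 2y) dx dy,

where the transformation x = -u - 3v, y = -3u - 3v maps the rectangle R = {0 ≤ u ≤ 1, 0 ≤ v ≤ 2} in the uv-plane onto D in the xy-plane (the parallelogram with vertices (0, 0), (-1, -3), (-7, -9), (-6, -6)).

Compute the Jacobian determinant of (x, y) with respect to (u, v):

    ∂(x,y)/∂(u,v) = | -1  -3 | = (-1)(-3) - (-3)(-3) = -6.
                   | -3  -3 |

Its absolute value is |J| = 6 (the area scaling factor).

Substituting x = -u - 3v, y = -3u - 3v into the integrand,

    2x - 2y → 4u,

so the integral becomes

    ∬_R (4u) · |J| du dv = ∫_0^1 ∫_0^2 (24u) dv du.

Inner (v): 48u.
Outer (u): 24.

Therefore ∬_D (2x - 2y) dx dy = 24.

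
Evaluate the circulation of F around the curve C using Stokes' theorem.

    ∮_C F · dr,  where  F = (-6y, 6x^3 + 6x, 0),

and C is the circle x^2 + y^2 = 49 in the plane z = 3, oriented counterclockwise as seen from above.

Let S be the flat disk x^2 + y^2 ≤ 49 in the plane z = 3, with upward unit normal n̂ = ẑ. By Stokes' theorem,

    ∮_C F · dr = ∬_S (∇ × F) · n̂ dS = ∬_D (curl F)_z dA,

where D is the disk x^2 + y^2 ≤ 49.

Compute the curl of F = (-6y, 6x^3 + 6x, 0):
    (∇ × F)_x = ∂F_z/∂y - ∂F_y/∂z = 0,
    (∇ × F)_y = ∂F_x/∂z - ∂F_z/∂x = 0,
    (∇ × F)_z = ∂F_y/∂x - ∂F_x/∂y = 18x^2 + 12.

On z = 3, (curl F)_z = 18x^2 + 12.

Convert to polar (x = r cos θ, y = r sin θ, dA = r dr dθ); the integrand becomes 18r^2cos(θ)^2 + 12, so

    ∬_D (curl F)_z dA = ∫_0^{2π} ∫_0^{7} (18r^2cos(θ)^2 + 12) · r dr dθ.

Inner (r from 0 to 7): 21609cos(θ)^2/2 + 294.
Outer (θ from 0 to 2π): 22785π/2.

Therefore ∮_C F · dr = 22785π/2.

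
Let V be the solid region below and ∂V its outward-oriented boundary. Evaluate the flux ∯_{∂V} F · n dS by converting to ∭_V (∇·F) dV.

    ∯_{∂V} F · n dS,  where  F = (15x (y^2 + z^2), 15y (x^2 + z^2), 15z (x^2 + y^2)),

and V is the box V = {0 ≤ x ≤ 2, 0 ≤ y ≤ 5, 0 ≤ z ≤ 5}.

By the divergence theorem,

    ∯_{∂V} F · n dS = ∭_V (∇ · F) dV.

Compute the divergence:
    ∇ · F = ∂F_x/∂x + ∂F_y/∂y + ∂F_z/∂z = 15y^2 + 15z^2 + 15x^2 + 15z^2 + 15x^2 + 15y^2 = 30x^2 + 30y^2 + 30z^2.

V is a rectangular box, so dV = dx dy dz with 0 ≤ x ≤ 2, 0 ≤ y ≤ 5, 0 ≤ z ≤ 5.

Integrate (30x^2 + 30y^2 + 30z^2) over V as an iterated integral:

    ∭_V (∇·F) dV = ∫_0^{2} ∫_0^{5} ∫_0^{5} (30x^2 + 30y^2 + 30z^2) dz dy dx.

Inner (z from 0 to 5): 150x^2 + 150y^2 + 1250.
Middle (y from 0 to 5): 750x^2 + 12500.
Outer (x from 0 to 2): 27000.

Therefore ∯_{∂V} F · n dS = 27000.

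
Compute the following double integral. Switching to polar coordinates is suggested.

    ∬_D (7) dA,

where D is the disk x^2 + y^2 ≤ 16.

The region D is 0 ≤ r ≤ 4, 0 ≤ θ ≤ 2π in polar coordinates, where x = r cos(θ), y = r sin(θ), and dA = r dr dθ.

Under the substitution, the integrand becomes 7, so

    ∬_D (7) dA = ∫_{0}^{2π} ∫_{0}^{4} (7) · r dr dθ.

Inner integral (in r): ∫_{0}^{4} (7) · r dr = 56.

Outer integral (in θ): ∫_{0}^{2π} (56) dθ = 112π.

Therefore ∬_D (7) dA = 112π.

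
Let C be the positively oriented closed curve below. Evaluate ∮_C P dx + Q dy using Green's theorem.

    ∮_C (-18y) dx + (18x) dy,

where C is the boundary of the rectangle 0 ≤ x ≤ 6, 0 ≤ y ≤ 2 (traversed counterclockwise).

Green's theorem converts the closed line integral into a double integral over the enclosed region D:

    ∮_C P dx + Q dy = ∬_D (∂Q/∂x - ∂P/∂y) dA.

Here P = -18y, Q = 18x, so

    ∂Q/∂x = 18,    ∂P/∂y = -18,
    ∂Q/∂x - ∂P/∂y = 36.

D is the region 0 ≤ x ≤ 6, 0 ≤ y ≤ 2. Evaluating the double integral:

    ∬_D (36) dA = ∫_0^{6} ∫_0^{2} (36) dy dx.

Inner (y from 0 to 2): 72.
Outer (x from 0 to 6): 432.

Therefore ∮_C P dx + Q dy = 432.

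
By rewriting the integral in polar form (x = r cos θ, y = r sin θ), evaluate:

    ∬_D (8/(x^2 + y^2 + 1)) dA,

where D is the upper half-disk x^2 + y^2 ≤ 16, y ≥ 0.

The region D is 0 ≤ r ≤ 4, 0 ≤ θ ≤ π in polar coordinates, where x = r cos(θ), y = r sin(θ), and dA = r dr dθ.

Under the substitution, the integrand becomes 8/(r^2 + 1), so

    ∬_D (8/(x^2 + y^2 + 1)) dA = ∫_{0}^{π} ∫_{0}^{4} (8/(r^2 + 1)) · r dr dθ.

Inner integral (in r): ∫_{0}^{4} (8/(r^2 + 1)) · r dr = log(83521).

Outer integral (in θ): ∫_{0}^{π} (log(83521)) dθ = log(83521^π).

Therefore ∬_D (8/(x^2 + y^2 + 1)) dA = log(83521^π).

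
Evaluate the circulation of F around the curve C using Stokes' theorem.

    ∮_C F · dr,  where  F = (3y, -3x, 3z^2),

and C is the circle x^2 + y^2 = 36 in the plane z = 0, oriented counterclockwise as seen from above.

Let S be the flat disk x^2 + y^2 ≤ 36 in the plane z = 0, with upward unit normal n̂ = ẑ. By Stokes' theorem,

    ∮_C F · dr = ∬_S (∇ × F) · n̂ dS = ∬_D (curl F)_z dA,

where D is the disk x^2 + y^2 ≤ 36.

Compute the curl of F = (3y, -3x, 3z^2):
    (∇ × F)_x = ∂F_z/∂y - ∂F_y/∂z = 0,
    (∇ × F)_y = ∂F_x/∂z - ∂F_z/∂x = 0,
    (∇ × F)_z = ∂F_y/∂x - ∂F_x/∂y = -6.

On z = 0, (curl F)_z = -6.

Convert to polar (x = r cos θ, y = r sin θ, dA = r dr dθ); the integrand becomes -6, so

    ∬_D (curl F)_z dA = ∫_0^{2π} ∫_0^{6} (-6) · r dr dθ.

Inner (r from 0 to 6): -108.
Outer (θ from 0 to 2π): -216π.

Therefore ∮_C F · dr = -216π.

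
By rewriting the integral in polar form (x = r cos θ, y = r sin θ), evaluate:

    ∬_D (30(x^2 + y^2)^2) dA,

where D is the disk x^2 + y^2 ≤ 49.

The region D is 0 ≤ r ≤ 7, 0 ≤ θ ≤ 2π in polar coordinates, where x = r cos(θ), y = r sin(θ), and dA = r dr dθ.

Under the substitution, the integrand becomes 30r^4, so

    ∬_D (30(x^2 + y^2)^2) dA = ∫_{0}^{2π} ∫_{0}^{7} (30r^4) · r dr dθ.

Inner integral (in r): ∫_{0}^{7} (30r^4) · r dr = 588245.

Outer integral (in θ): ∫_{0}^{2π} (588245) dθ = 1176490π.

Therefore ∬_D (30(x^2 + y^2)^2) dA = 1176490π.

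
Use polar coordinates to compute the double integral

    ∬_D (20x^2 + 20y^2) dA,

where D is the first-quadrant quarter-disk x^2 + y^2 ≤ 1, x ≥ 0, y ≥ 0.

The region D is 0 ≤ r ≤ 1, 0 ≤ θ ≤ π/2 in polar coordinates, where x = r cos(θ), y = r sin(θ), and dA = r dr dθ.

Under the substitution, the integrand becomes 20r^2, so

    ∬_D (20x^2 + 20y^2) dA = ∫_{0}^{π/2} ∫_{0}^{1} (20r^2) · r dr dθ.

Inner integral (in r): ∫_{0}^{1} (20r^2) · r dr = 5.

Outer integral (in θ): ∫_{0}^{π/2} (5) dθ = 5π/2.

Therefore ∬_D (20x^2 + 20y^2) dA = 5π/2.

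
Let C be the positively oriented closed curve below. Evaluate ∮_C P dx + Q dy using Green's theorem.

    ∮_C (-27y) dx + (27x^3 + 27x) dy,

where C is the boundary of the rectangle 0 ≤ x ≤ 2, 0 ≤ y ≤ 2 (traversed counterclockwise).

Green's theorem converts the closed line integral into a double integral over the enclosed region D:

    ∮_C P dx + Q dy = ∬_D (∂Q/∂x - ∂P/∂y) dA.

Here P = -27y, Q = 27x^3 + 27x, so

    ∂Q/∂x = 81x^2 + 27,    ∂P/∂y = -27,
    ∂Q/∂x - ∂P/∂y = 81x^2 + 54.

D is the region 0 ≤ x ≤ 2, 0 ≤ y ≤ 2. Evaluating the double integral:

    ∬_D (81x^2 + 54) dA = ∫_0^{2} ∫_0^{2} (81x^2 + 54) dy dx.

Inner (y from 0 to 2): 162x^2 + 108.
Outer (x from 0 to 2): 648.

Therefore ∮_C P dx + Q dy = 648.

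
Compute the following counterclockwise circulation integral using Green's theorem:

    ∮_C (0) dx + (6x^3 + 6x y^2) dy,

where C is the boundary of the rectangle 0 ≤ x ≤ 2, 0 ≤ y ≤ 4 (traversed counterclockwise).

Green's theorem converts the closed line integral into a double integral over the enclosed region D:

    ∮_C P dx + Q dy = ∬_D (∂Q/∂x - ∂P/∂y) dA.

Here P = 0, Q = 6x^3 + 6x y^2, so

    ∂Q/∂x = 18x^2 + 6y^2,    ∂P/∂y = 0,
    ∂Q/∂x - ∂P/∂y = 18x^2 + 6y^2.

D is the region 0 ≤ x ≤ 2, 0 ≤ y ≤ 4. Evaluating the double integral:

    ∬_D (18x^2 + 6y^2) dA = ∫_0^{2} ∫_0^{4} (18x^2 + 6y^2) dy dx.

Inner (y from 0 to 4): 72x^2 + 128.
Outer (x from 0 to 2): 448.

Therefore ∮_C P dx + Q dy = 448.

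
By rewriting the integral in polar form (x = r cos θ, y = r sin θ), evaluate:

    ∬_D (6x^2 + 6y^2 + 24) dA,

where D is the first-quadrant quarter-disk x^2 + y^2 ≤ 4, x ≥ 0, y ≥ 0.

The region D is 0 ≤ r ≤ 2, 0 ≤ θ ≤ π/2 in polar coordinates, where x = r cos(θ), y = r sin(θ), and dA = r dr dθ.

Under the substitution, the integrand becomes 6r^2 + 24, so

    ∬_D (6x^2 + 6y^2 + 24) dA = ∫_{0}^{π/2} ∫_{0}^{2} (6r^2 + 24) · r dr dθ.

Inner integral (in r): ∫_{0}^{2} (6r^2 + 24) · r dr = 72.

Outer integral (in θ): ∫_{0}^{π/2} (72) dθ = 36π.

Therefore ∬_D (6x^2 + 6y^2 + 24) dA = 36π.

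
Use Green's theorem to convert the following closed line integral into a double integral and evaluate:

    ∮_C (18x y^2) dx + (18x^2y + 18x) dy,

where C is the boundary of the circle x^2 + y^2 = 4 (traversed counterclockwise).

Green's theorem converts the closed line integral into a double integral over the enclosed region D:

    ∮_C P dx + Q dy = ∬_D (∂Q/∂x - ∂P/∂y) dA.

Here P = 18x y^2, Q = 18x^2y + 18x, so

    ∂Q/∂x = 36x y + 18,    ∂P/∂y = 36x y,
    ∂Q/∂x - ∂P/∂y = 18.

D is the region x^2 + y^2 ≤ 4. Evaluating the double integral:

In polar coordinates (x = r cos θ, y = r sin θ, dA = r dr dθ) the integrand becomes 18, so

    ∬_D (18) dA = ∫_0^{2π} ∫_0^{2} (18) · r dr dθ.

Inner (r from 0 to 2): 36.
Outer (θ from 0 to 2π): 72π.

Therefore ∮_C P dx + Q dy = 72π.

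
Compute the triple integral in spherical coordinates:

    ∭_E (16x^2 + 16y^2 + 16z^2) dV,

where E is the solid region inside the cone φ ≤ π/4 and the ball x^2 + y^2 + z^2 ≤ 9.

In spherical coordinates, x = ρ sin(φ) cos(θ), y = ρ sin(φ) sin(θ), z = ρ cos(φ), and dV = ρ^2 sin(φ) dρ dφ dθ.

The integrand becomes 16ρ^2, so

    ∭_E (16x^2 + 16y^2 + 16z^2) dV = ∫_{0}^{2π} ∫_{0}^{π/4} ∫_{0}^{3} (16ρ^2) · ρ^2 sin(φ) dρ dφ dθ.

Inner (ρ): 3888sin(φ)/5.
Middle (φ): 3888/5 - 1944sqrt(2)/5.
Outer (θ): 3888π (2 - sqrt(2))/5.

Therefore the triple integral equals 3888π (2 - sqrt(2))/5.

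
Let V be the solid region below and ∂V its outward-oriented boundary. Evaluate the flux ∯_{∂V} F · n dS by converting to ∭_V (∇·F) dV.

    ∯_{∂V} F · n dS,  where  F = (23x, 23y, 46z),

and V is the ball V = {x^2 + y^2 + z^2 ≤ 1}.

By the divergence theorem,

    ∯_{∂V} F · n dS = ∭_V (∇ · F) dV.

Compute the divergence:
    ∇ · F = ∂F_x/∂x + ∂F_y/∂y + ∂F_z/∂z = 23 + 23 + 46 = 92.

In spherical coordinates, x = ρ sin(φ) cos(θ), y = ρ sin(φ) sin(θ), z = ρ cos(φ), dV = ρ^2 sin(φ) dρ dφ dθ, with 0 ≤ ρ ≤ 1, 0 ≤ φ ≤ π, 0 ≤ θ ≤ 2π.

The integrand, after substitution and multiplying by the volume element, becomes (92) · ρ^2 sin(φ), so

    ∭_V (∇·F) dV = ∫_0^{2π} ∫_0^{π} ∫_0^{1} (92) · ρ^2 sin(φ) dρ dφ dθ.

Inner (ρ from 0 to 1): 92sin(φ)/3.
Middle (φ from 0 to π): 184/3.
Outer (θ from 0 to 2π): 368π/3.

Therefore ∯_{∂V} F · n dS = 368π/3.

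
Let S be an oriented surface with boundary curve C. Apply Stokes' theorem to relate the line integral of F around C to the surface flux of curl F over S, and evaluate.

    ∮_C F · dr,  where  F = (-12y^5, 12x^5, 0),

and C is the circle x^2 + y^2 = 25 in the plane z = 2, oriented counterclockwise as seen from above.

Let S be the flat disk x^2 + y^2 ≤ 25 in the plane z = 2, with upward unit normal n̂ = ẑ. By Stokes' theorem,

    ∮_C F · dr = ∬_S (∇ × F) · n̂ dS = ∬_D (curl F)_z dA,

where D is the disk x^2 + y^2 ≤ 25.

Compute the curl of F = (-12y^5, 12x^5, 0):
    (∇ × F)_x = ∂F_z/∂y - ∂F_y/∂z = 0,
    (∇ × F)_y = ∂F_x/∂z - ∂F_z/∂x = 0,
    (∇ × F)_z = ∂F_y/∂x - ∂F_x/∂y = 60x^4 + 60y^4.

On z = 2, (curl F)_z = 60x^4 + 60y^4.

Convert to polar (x = r cos θ, y = r sin θ, dA = r dr dθ); the integrand becomes 60r^4(sin(θ)^4 + cos(θ)^4), so

    ∬_D (curl F)_z dA = ∫_0^{2π} ∫_0^{5} (60r^4(sin(θ)^4 + cos(θ)^4)) · r dr dθ.

Inner (r from 0 to 5): 156250sin(θ)^4 + 156250cos(θ)^4.
Outer (θ from 0 to 2π): 234375π.

Therefore ∮_C F · dr = 234375π.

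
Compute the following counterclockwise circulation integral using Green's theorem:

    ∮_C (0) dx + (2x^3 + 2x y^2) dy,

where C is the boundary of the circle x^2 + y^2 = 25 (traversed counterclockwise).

Green's theorem converts the closed line integral into a double integral over the enclosed region D:

    ∮_C P dx + Q dy = ∬_D (∂Q/∂x - ∂P/∂y) dA.

Here P = 0, Q = 2x^3 + 2x y^2, so

    ∂Q/∂x = 6x^2 + 2y^2,    ∂P/∂y = 0,
    ∂Q/∂x - ∂P/∂y = 6x^2 + 2y^2.

D is the region x^2 + y^2 ≤ 25. Evaluating the double integral:

In polar coordinates (x = r cos θ, y = r sin θ, dA = r dr dθ) the integrand becomes 2r^2(cos(2θ) + 2), so

    ∬_D (6x^2 + 2y^2) dA = ∫_0^{2π} ∫_0^{5} (2r^2(cos(2θ) + 2)) · r dr dθ.

Inner (r from 0 to 5): 1875/2 - 625sin(θ)^2.
Outer (θ from 0 to 2π): 1250π.

Therefore ∮_C P dx + Q dy = 1250π.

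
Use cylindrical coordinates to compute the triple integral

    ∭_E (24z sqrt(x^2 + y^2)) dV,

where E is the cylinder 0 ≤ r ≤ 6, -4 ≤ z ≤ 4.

In cylindrical coordinates, x = r cos(θ), y = r sin(θ), z = z, and dV = r dr dθ dz.

The integrand becomes 24r z, so

    ∭_E (24z sqrt(x^2 + y^2)) dV = ∫_{0}^{2π} ∫_{0}^{6} ∫_{-4}^{4} (24r z) · r dz dr dθ.

Inner (z): 0.
Middle (r from 0 to 6): 0.
Outer (θ): 0.

Therefore the triple integral equals 0.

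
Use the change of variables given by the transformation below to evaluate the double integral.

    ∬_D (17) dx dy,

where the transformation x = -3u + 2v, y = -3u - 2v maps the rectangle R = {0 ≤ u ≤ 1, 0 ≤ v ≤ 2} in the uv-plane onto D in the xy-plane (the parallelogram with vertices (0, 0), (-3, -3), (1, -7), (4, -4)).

Compute the Jacobian determinant of (x, y) with respect to (u, v):

    ∂(x,y)/∂(u,v) = | -3  2 | = (-3)(-2) - (2)(-3) = 12.
                   | -3  -2 |

Its absolute value is |J| = 12 (the area scaling factor).

Substituting x = -3u + 2v, y = -3u - 2v into the integrand,

    17 → 17,

so the integral becomes

    ∬_R (17) · |J| du dv = ∫_0^1 ∫_0^2 (204) dv du.

Inner (v): 408.
Outer (u): 408.

Therefore ∬_D (17) dx dy = 408.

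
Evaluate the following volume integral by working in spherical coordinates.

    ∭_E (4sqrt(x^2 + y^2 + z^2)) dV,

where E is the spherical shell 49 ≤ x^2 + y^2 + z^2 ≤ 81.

In spherical coordinates, x = ρ sin(φ) cos(θ), y = ρ sin(φ) sin(θ), z = ρ cos(φ), and dV = ρ^2 sin(φ) dρ dφ dθ.

The integrand becomes 4ρ, so

    ∭_E (4sqrt(x^2 + y^2 + z^2)) dV = ∫_{0}^{2π} ∫_{0}^{π} ∫_{7}^{9} (4ρ) · ρ^2 sin(φ) dρ dφ dθ.

Inner (ρ): 4160sin(φ).
Middle (φ): 8320.
Outer (θ): 16640π.

Therefore the triple integral equals 16640π.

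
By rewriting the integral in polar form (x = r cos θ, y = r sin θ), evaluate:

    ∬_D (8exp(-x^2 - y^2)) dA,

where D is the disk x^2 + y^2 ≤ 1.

The region D is 0 ≤ r ≤ 1, 0 ≤ θ ≤ 2π in polar coordinates, where x = r cos(θ), y = r sin(θ), and dA = r dr dθ.

Under the substitution, the integrand becomes 8exp(-r^2), so

    ∬_D (8exp(-x^2 - y^2)) dA = ∫_{0}^{2π} ∫_{0}^{1} (8exp(-r^2)) · r dr dθ.

Inner integral (in r): ∫_{0}^{1} (8exp(-r^2)) · r dr = 4 - 4exp(-1).

Outer integral (in θ): ∫_{0}^{2π} (4 - 4exp(-1)) dθ = -8π exp(-1) + 8π.

Therefore ∬_D (8exp(-x^2 - y^2)) dA = -8π exp(-1) + 8π.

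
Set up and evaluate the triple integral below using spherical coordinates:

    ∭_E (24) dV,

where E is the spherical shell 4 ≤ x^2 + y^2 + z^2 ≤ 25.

In spherical coordinates, x = ρ sin(φ) cos(θ), y = ρ sin(φ) sin(θ), z = ρ cos(φ), and dV = ρ^2 sin(φ) dρ dφ dθ.

The integrand becomes 24, so

    ∭_E (24) dV = ∫_{0}^{2π} ∫_{0}^{π} ∫_{2}^{5} (24) · ρ^2 sin(φ) dρ dφ dθ.

Inner (ρ): 936sin(φ).
Middle (φ): 1872.
Outer (θ): 3744π.

Therefore the triple integral equals 3744π.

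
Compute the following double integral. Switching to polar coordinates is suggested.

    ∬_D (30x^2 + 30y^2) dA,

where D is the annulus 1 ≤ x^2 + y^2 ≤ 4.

The region D is 1 ≤ r ≤ 2, 0 ≤ θ ≤ 2π in polar coordinates, where x = r cos(θ), y = r sin(θ), and dA = r dr dθ.

Under the substitution, the integrand becomes 30r^2, so

    ∬_D (30x^2 + 30y^2) dA = ∫_{0}^{2π} ∫_{1}^{2} (30r^2) · r dr dθ.

Inner integral (in r): ∫_{1}^{2} (30r^2) · r dr = 225/2.

Outer integral (in θ): ∫_{0}^{2π} (225/2) dθ = 225π.

Therefore ∬_D (30x^2 + 30y^2) dA = 225π.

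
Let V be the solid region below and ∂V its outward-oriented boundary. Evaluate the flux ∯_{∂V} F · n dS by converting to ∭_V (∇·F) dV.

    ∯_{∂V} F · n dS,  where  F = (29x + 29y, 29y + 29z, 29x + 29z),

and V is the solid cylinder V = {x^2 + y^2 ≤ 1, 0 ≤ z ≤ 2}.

By the divergence theorem,

    ∯_{∂V} F · n dS = ∭_V (∇ · F) dV.

Compute the divergence:
    ∇ · F = ∂F_x/∂x + ∂F_y/∂y + ∂F_z/∂z = 29 + 29 + 29 = 87.

In cylindrical coordinates, x = r cos(θ), y = r sin(θ), z = z, dV = r dr dθ dz, with 0 ≤ r ≤ 1, 0 ≤ θ ≤ 2π, 0 ≤ z ≤ 2.

The integrand, after substitution and multiplying by the volume element, becomes (87) · r, so

    ∭_V (∇·F) dV = ∫_0^{2π} ∫_0^{1} ∫_0^{2} (87) · r dz dr dθ.

Inner (z from 0 to 2): 174r.
Middle (r from 0 to 1): 87.
Outer (θ from 0 to 2π): 174π.

Therefore ∯_{∂V} F · n dS = 174π.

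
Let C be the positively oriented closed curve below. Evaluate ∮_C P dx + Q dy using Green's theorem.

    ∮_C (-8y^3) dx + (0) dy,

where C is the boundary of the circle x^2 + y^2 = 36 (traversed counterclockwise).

Green's theorem converts the closed line integral into a double integral over the enclosed region D:

    ∮_C P dx + Q dy = ∬_D (∂Q/∂x - ∂P/∂y) dA.

Here P = -8y^3, Q = 0, so

    ∂Q/∂x = 0,    ∂P/∂y = -24y^2,
    ∂Q/∂x - ∂P/∂y = 24y^2.

D is the region x^2 + y^2 ≤ 36. Evaluating the double integral:

In polar coordinates (x = r cos θ, y = r sin θ, dA = r dr dθ) the integrand becomes 24r^2sin(θ)^2, so

    ∬_D (24y^2) dA = ∫_0^{2π} ∫_0^{6} (24r^2sin(θ)^2) · r dr dθ.

Inner (r from 0 to 6): 7776sin(θ)^2.
Outer (θ from 0 to 2π): 7776π.

Therefore ∮_C P dx + Q dy = 7776π.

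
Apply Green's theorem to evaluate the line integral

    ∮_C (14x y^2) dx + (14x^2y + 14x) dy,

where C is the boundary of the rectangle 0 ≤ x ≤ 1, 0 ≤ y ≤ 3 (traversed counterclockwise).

Green's theorem converts the closed line integral into a double integral over the enclosed region D:

    ∮_C P dx + Q dy = ∬_D (∂Q/∂x - ∂P/∂y) dA.

Here P = 14x y^2, Q = 14x^2y + 14x, so

    ∂Q/∂x = 28x y + 14,    ∂P/∂y = 28x y,
    ∂Q/∂x - ∂P/∂y = 14.

D is the region 0 ≤ x ≤ 1, 0 ≤ y ≤ 3. Evaluating the double integral:

    ∬_D (14) dA = ∫_0^{1} ∫_0^{3} (14) dy dx.

Inner (y from 0 to 3): 42.
Outer (x from 0 to 1): 42.

Therefore ∮_C P dx + Q dy = 42.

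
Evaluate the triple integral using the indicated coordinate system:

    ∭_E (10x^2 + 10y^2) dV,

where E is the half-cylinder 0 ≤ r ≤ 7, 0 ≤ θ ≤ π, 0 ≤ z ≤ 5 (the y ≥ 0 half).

In cylindrical coordinates, x = r cos(θ), y = r sin(θ), z = z, and dV = r dr dθ dz.

The integrand becomes 10r^2, so

    ∭_E (10x^2 + 10y^2) dV = ∫_{0}^{π} ∫_{0}^{7} ∫_{0}^{5} (10r^2) · r dz dr dθ.

Inner (z): 50r^3.
Middle (r from 0 to 7): 60025/2.
Outer (θ): 60025π/2.

Therefore the triple integral equals 60025π/2.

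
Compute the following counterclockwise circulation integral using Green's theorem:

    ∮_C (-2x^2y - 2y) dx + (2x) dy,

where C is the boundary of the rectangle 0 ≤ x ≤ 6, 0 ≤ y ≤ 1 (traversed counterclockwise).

Green's theorem converts the closed line integral into a double integral over the enclosed region D:

    ∮_C P dx + Q dy = ∬_D (∂Q/∂x - ∂P/∂y) dA.

Here P = -2x^2y - 2y, Q = 2x, so

    ∂Q/∂x = 2,    ∂P/∂y = -2x^2 - 2,
    ∂Q/∂x - ∂P/∂y = 2x^2 + 4.

D is the region 0 ≤ x ≤ 6, 0 ≤ y ≤ 1. Evaluating the double integral:

    ∬_D (2x^2 + 4) dA = ∫_0^{6} ∫_0^{1} (2x^2 + 4) dy dx.

Inner (y from 0 to 1): 2x^2 + 4.
Outer (x from 0 to 6): 168.

Therefore ∮_C P dx + Q dy = 168.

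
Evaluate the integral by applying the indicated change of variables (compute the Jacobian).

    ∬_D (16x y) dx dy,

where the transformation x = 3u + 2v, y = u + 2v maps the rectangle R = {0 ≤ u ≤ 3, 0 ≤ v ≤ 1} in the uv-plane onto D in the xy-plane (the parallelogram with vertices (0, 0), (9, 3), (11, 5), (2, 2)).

Compute the Jacobian determinant of (x, y) with respect to (u, v):

    ∂(x,y)/∂(u,v) = | 3  2 | = (3)(2) - (2)(1) = 4.
                   | 1  2 |

Its absolute value is |J| = 4 (the area scaling factor).

Substituting x = 3u + 2v, y = u + 2v into the integrand,

    16x y → 48u^2 + 128u v + 64v^2,

so the integral becomes

    ∬_R (48u^2 + 128u v + 64v^2) · |J| du dv = ∫_0^3 ∫_0^1 (192u^2 + 512u v + 256v^2) dv du.

Inner (v): 192u^2 + 256u + 256/3.
Outer (u): 3136.

Therefore ∬_D (16x y) dx dy = 3136.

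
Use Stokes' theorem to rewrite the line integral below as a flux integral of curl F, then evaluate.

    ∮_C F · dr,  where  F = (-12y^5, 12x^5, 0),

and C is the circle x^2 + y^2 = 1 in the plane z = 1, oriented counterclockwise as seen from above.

Let S be the flat disk x^2 + y^2 ≤ 1 in the plane z = 1, with upward unit normal n̂ = ẑ. By Stokes' theorem,

    ∮_C F · dr = ∬_S (∇ × F) · n̂ dS = ∬_D (curl F)_z dA,

where D is the disk x^2 + y^2 ≤ 1.

Compute the curl of F = (-12y^5, 12x^5, 0):
    (∇ × F)_x = ∂F_z/∂y - ∂F_y/∂z = 0,
    (∇ × F)_y = ∂F_x/∂z - ∂F_z/∂x = 0,
    (∇ × F)_z = ∂F_y/∂x - ∂F_x/∂y = 60x^4 + 60y^4.

On z = 1, (curl F)_z = 60x^4 + 60y^4.

Convert to polar (x = r cos θ, y = r sin θ, dA = r dr dθ); the integrand becomes 60r^4(sin(θ)^4 + cos(θ)^4), so

    ∬_D (curl F)_z dA = ∫_0^{2π} ∫_0^{1} (60r^4(sin(θ)^4 + cos(θ)^4)) · r dr dθ.

Inner (r from 0 to 1): 10sin(θ)^4 + 10cos(θ)^4.
Outer (θ from 0 to 2π): 15π.

Therefore ∮_C F · dr = 15π.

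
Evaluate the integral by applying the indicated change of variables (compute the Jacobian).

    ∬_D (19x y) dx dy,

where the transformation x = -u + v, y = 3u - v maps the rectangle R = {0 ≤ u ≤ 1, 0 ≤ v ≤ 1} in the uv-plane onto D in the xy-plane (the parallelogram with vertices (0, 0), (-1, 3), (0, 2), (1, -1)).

Compute the Jacobian determinant of (x, y) with respect to (u, v):

    ∂(x,y)/∂(u,v) = | -1  1 | = (-1)(-1) - (1)(3) = -2.
                   | 3  -1 |

Its absolute value is |J| = 2 (the area scaling factor).

Substituting x = -u + v, y = 3u - v into the integrand,

    19x y → -57u^2 + 76u v - 19v^2,

so the integral becomes

    ∬_R (-57u^2 + 76u v - 19v^2) · |J| du dv = ∫_0^1 ∫_0^1 (-114u^2 + 152u v - 38v^2) dv du.

Inner (v): -114u^2 + 76u - 38/3.
Outer (u): -38/3.

Therefore ∬_D (19x y) dx dy = -38/3.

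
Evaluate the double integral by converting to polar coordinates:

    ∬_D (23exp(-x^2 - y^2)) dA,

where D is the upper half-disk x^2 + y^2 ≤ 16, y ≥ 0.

The region D is 0 ≤ r ≤ 4, 0 ≤ θ ≤ π in polar coordinates, where x = r cos(θ), y = r sin(θ), and dA = r dr dθ.

Under the substitution, the integrand becomes 23exp(-r^2), so

    ∬_D (23exp(-x^2 - y^2)) dA = ∫_{0}^{π} ∫_{0}^{4} (23exp(-r^2)) · r dr dθ.

Inner integral (in r): ∫_{0}^{4} (23exp(-r^2)) · r dr = 23/2 - 23exp(-16)/2.

Outer integral (in θ): ∫_{0}^{π} (23/2 - 23exp(-16)/2) dθ = -23π (1 - exp(16))exp(-16)/2.

Therefore ∬_D (23exp(-x^2 - y^2)) dA = -23π (1 - exp(16))exp(-16)/2.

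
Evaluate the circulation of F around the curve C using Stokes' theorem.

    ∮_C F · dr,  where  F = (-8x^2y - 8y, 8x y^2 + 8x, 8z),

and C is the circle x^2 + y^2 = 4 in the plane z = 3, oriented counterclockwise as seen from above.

Let S be the flat disk x^2 + y^2 ≤ 4 in the plane z = 3, with upward unit normal n̂ = ẑ. By Stokes' theorem,

    ∮_C F · dr = ∬_S (∇ × F) · n̂ dS = ∬_D (curl F)_z dA,

where D is the disk x^2 + y^2 ≤ 4.

Compute the curl of F = (-8x^2y - 8y, 8x y^2 + 8x, 8z):
    (∇ × F)_x = ∂F_z/∂y - ∂F_y/∂z = 0,
    (∇ × F)_y = ∂F_x/∂z - ∂F_z/∂x = 0,
    (∇ × F)_z = ∂F_y/∂x - ∂F_x/∂y = 8x^2 + 8y^2 + 16.

On z = 3, (curl F)_z = 8x^2 + 8y^2 + 16.

Convert to polar (x = r cos θ, y = r sin θ, dA = r dr dθ); the integrand becomes 8r^2 + 16, so

    ∬_D (curl F)_z dA = ∫_0^{2π} ∫_0^{2} (8r^2 + 16) · r dr dθ.

Inner (r from 0 to 2): 64.
Outer (θ from 0 to 2π): 128π.

Therefore ∮_C F · dr = 128π.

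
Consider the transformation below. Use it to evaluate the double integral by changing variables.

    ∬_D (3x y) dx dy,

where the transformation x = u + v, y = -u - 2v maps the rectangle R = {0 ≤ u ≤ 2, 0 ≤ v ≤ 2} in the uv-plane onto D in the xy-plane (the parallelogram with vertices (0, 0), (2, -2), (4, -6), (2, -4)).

Compute the Jacobian determinant of (x, y) with respect to (u, v):

    ∂(x,y)/∂(u,v) = | 1  1 | = (1)(-2) - (1)(-1) = -1.
                   | -1  -2 |

Its absolute value is |J| = 1 (the area scaling factor).

Substituting x = u + v, y = -u - 2v into the integrand,

    3x y → -3u^2 - 9u v - 6v^2,

so the integral becomes

    ∬_R (-3u^2 - 9u v - 6v^2) · |J| du dv = ∫_0^2 ∫_0^2 (-3u^2 - 9u v - 6v^2) dv du.

Inner (v): -6u^2 - 18u - 16.
Outer (u): -84.

Therefore ∬_D (3x y) dx dy = -84.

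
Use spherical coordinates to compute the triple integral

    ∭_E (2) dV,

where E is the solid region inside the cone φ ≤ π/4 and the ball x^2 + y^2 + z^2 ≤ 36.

In spherical coordinates, x = ρ sin(φ) cos(θ), y = ρ sin(φ) sin(θ), z = ρ cos(φ), and dV = ρ^2 sin(φ) dρ dφ dθ.

The integrand becomes 2, so

    ∭_E (2) dV = ∫_{0}^{2π} ∫_{0}^{π/4} ∫_{0}^{6} (2) · ρ^2 sin(φ) dρ dφ dθ.

Inner (ρ): 144sin(φ).
Middle (φ): 144 - 72sqrt(2).
Outer (θ): 144π (2 - sqrt(2)).

Therefore the triple integral equals 144π (2 - sqrt(2)).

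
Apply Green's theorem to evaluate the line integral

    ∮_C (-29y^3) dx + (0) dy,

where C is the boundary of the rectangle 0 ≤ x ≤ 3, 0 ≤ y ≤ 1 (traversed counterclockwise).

Green's theorem converts the closed line integral into a double integral over the enclosed region D:

    ∮_C P dx + Q dy = ∬_D (∂Q/∂x - ∂P/∂y) dA.

Here P = -29y^3, Q = 0, so

    ∂Q/∂x = 0,    ∂P/∂y = -87y^2,
    ∂Q/∂x - ∂P/∂y = 87y^2.

D is the region 0 ≤ x ≤ 3, 0 ≤ y ≤ 1. Evaluating the double integral:

    ∬_D (87y^2) dA = ∫_0^{3} ∫_0^{1} (87y^2) dy dx.

Inner (y from 0 to 1): 29.
Outer (x from 0 to 3): 87.

Therefore ∮_C P dx + Q dy = 87.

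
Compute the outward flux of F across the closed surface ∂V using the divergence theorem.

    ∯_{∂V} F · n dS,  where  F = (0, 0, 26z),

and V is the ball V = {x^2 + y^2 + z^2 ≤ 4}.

By the divergence theorem,

    ∯_{∂V} F · n dS = ∭_V (∇ · F) dV.

Compute the divergence:
    ∇ · F = ∂F_x/∂x + ∂F_y/∂y + ∂F_z/∂z = 0 + 0 + 26 = 26.

In spherical coordinates, x = ρ sin(φ) cos(θ), y = ρ sin(φ) sin(θ), z = ρ cos(φ), dV = ρ^2 sin(φ) dρ dφ dθ, with 0 ≤ ρ ≤ 2, 0 ≤ φ ≤ π, 0 ≤ θ ≤ 2π.

The integrand, after substitution and multiplying by the volume element, becomes (26) · ρ^2 sin(φ), so

    ∭_V (∇·F) dV = ∫_0^{2π} ∫_0^{π} ∫_0^{2} (26) · ρ^2 sin(φ) dρ dφ dθ.

Inner (ρ from 0 to 2): 208sin(φ)/3.
Middle (φ from 0 to π): 416/3.
Outer (θ from 0 to 2π): 832π/3.

Therefore ∯_{∂V} F · n dS = 832π/3.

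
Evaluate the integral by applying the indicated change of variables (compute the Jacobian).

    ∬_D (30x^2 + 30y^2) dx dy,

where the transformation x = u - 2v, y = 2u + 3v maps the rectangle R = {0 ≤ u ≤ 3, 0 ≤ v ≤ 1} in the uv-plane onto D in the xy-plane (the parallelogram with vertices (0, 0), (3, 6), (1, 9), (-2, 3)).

Compute the Jacobian determinant of (x, y) with respect to (u, v):

    ∂(x,y)/∂(u,v) = | 1  -2 | = (1)(3) - (-2)(2) = 7.
                   | 2  3 |

Its absolute value is |J| = 7 (the area scaling factor).

Substituting x = u - 2v, y = 2u + 3v into the integrand,

    30x^2 + 30y^2 → 150u^2 + 240u v + 390v^2,

so the integral becomes

    ∬_R (150u^2 + 240u v + 390v^2) · |J| du dv = ∫_0^3 ∫_0^1 (1050u^2 + 1680u v + 2730v^2) dv du.

Inner (v): 1050u^2 + 840u + 910.
Outer (u): 15960.

Therefore ∬_D (30x^2 + 30y^2) dx dy = 15960.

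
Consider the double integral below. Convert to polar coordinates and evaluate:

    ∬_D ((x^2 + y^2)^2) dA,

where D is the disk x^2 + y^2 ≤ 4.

The region D is 0 ≤ r ≤ 2, 0 ≤ θ ≤ 2π in polar coordinates, where x = r cos(θ), y = r sin(θ), and dA = r dr dθ.

Under the substitution, the integrand becomes r^4, so

    ∬_D ((x^2 + y^2)^2) dA = ∫_{0}^{2π} ∫_{0}^{2} (r^4) · r dr dθ.

Inner integral (in r): ∫_{0}^{2} (r^4) · r dr = 32/3.

Outer integral (in θ): ∫_{0}^{2π} (32/3) dθ = 64π/3.

Therefore ∬_D ((x^2 + y^2)^2) dA = 64π/3.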